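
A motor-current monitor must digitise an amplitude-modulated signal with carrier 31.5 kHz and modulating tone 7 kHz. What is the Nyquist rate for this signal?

77 kHz

AM sidebands sit at fc ± fm = 24.5 kHz and 38.5 kHz.
Highest-frequency component: 38.5 kHz.
Nyquist rate = 2 × 38.5 kHz = 77 kHz.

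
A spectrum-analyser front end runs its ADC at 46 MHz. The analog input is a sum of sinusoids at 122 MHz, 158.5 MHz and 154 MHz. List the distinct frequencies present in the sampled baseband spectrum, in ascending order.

fs/2 = 23 MHz.
122 MHz mod fs = 30 MHz.
30 MHz > fs/2 = 23 MHz, folds to fs − 30 MHz = 16 MHz.
158.5 MHz mod fs = 20.5 MHz.
20.5 MHz ≤ fs/2 = 23 MHz, appears at 20.5 MHz.
154 MHz mod fs = 16 MHz.
16 MHz ≤ fs/2 = 23 MHz, appears at 16 MHz.
Distinct values: {16 MHz, 20.5 MHz}.

16 MHz, 20.5 MHz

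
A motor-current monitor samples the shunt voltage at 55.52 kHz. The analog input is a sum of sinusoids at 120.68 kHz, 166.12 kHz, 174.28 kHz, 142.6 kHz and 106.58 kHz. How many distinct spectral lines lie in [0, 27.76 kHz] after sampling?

5

fs/2 = 27.76 kHz.
120.68 kHz mod fs = 9.64 kHz.
9.64 kHz ≤ fs/2 = 27.76 kHz, appears at 9.64 kHz.
166.12 kHz mod fs = 55.08 kHz.
55.08 kHz > fs/2 = 27.76 kHz, folds to fs − 55.08 kHz = 0.44 kHz.
174.28 kHz mod fs = 7.72 kHz.
7.72 kHz ≤ fs/2 = 27.76 kHz, appears at 7.72 kHz.
142.6 kHz mod fs = 31.56 kHz.
31.56 kHz > fs/2 = 27.76 kHz, folds to fs − 31.56 kHz = 23.96 kHz.
106.58 kHz mod fs = 51.06 kHz.
51.06 kHz > fs/2 = 27.76 kHz, folds to fs − 51.06 kHz = 4.46 kHz.
Distinct values: {0.44 kHz, 4.46 kHz, 7.72 kHz, 9.64 kHz, 23.96 kHz} → 5.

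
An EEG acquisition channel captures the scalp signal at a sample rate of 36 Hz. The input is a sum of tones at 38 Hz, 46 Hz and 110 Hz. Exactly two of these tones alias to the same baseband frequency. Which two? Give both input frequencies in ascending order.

38 Hz, 110 Hz

fs/2 = 18 Hz.
38 Hz mod fs = 2 Hz.
2 Hz ≤ fs/2 = 18 Hz, appears at 2 Hz.
46 Hz mod fs = 10 Hz.
10 Hz ≤ fs/2 = 18 Hz, appears at 10 Hz.
110 Hz mod fs = 2 Hz.
2 Hz ≤ fs/2 = 18 Hz, appears at 2 Hz.
38 Hz and 110 Hz both map to 2 Hz.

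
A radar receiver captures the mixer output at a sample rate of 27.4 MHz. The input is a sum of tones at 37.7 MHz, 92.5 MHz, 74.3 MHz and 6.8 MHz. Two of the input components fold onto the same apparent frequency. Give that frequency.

fs/2 = 13.7 MHz.
37.7 MHz mod fs = 10.3 MHz.
10.3 MHz ≤ fs/2 = 13.7 MHz, appears at 10.3 MHz.
92.5 MHz mod fs = 10.3 MHz.
10.3 MHz ≤ fs/2 = 13.7 MHz, appears at 10.3 MHz.
74.3 MHz mod fs = 19.5 MHz.
19.5 MHz > fs/2 = 13.7 MHz, folds to fs − 19.5 MHz = 7.9 MHz.
6.8 MHz ≤ fs/2 = 13.7 MHz, passes unchanged.
37.7 MHz and 92.5 MHz both map to 10.3 MHz.

10.3 MHz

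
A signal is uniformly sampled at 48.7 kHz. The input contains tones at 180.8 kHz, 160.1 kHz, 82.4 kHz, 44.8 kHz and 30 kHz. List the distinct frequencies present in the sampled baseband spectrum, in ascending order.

3.9 kHz, 14 kHz, 15 kHz, 18.7 kHz

fs/2 = 24.35 kHz.
180.8 kHz mod fs = 34.7 kHz.
34.7 kHz > fs/2 = 24.35 kHz, folds to fs − 34.7 kHz = 14 kHz.
160.1 kHz mod fs = 14 kHz.
14 kHz ≤ fs/2 = 24.35 kHz, appears at 14 kHz.
82.4 kHz mod fs = 33.7 kHz.
33.7 kHz > fs/2 = 24.35 kHz, folds to fs − 33.7 kHz = 15 kHz.
44.8 kHz > fs/2 = 24.35 kHz, folds to fs − 44.8 kHz = 3.9 kHz.
30 kHz > fs/2 = 24.35 kHz, folds to fs − 30 kHz = 18.7 kHz.
Distinct values: {3.9 kHz, 14 kHz, 15 kHz, 18.7 kHz}.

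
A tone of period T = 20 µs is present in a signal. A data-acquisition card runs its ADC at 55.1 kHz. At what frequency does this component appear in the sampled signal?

T = 20 µs → f = 1/T = 50 kHz.
50 kHz > fs/2 = 27.55 kHz, folds to fs − 50 kHz = 5.1 kHz.

5.1 kHz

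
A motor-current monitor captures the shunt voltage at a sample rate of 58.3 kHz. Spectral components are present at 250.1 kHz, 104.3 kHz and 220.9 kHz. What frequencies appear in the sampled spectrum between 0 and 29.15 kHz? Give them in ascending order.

fs/2 = 29.15 kHz.
250.1 kHz mod fs = 16.9 kHz.
16.9 kHz ≤ fs/2 = 29.15 kHz, appears at 16.9 kHz.
104.3 kHz mod fs = 46 kHz.
46 kHz > fs/2 = 29.15 kHz, folds to fs − 46 kHz = 12.3 kHz.
220.9 kHz mod fs = 46 kHz.
46 kHz > fs/2 = 29.15 kHz, folds to fs − 46 kHz = 12.3 kHz.
Distinct values: {12.3 kHz, 16.9 kHz}.

12.3 kHz, 16.9 kHz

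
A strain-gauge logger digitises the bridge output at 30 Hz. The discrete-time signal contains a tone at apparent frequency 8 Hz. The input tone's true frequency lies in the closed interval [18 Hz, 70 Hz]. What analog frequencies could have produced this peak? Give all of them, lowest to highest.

22 Hz, 38 Hz, 52 Hz, 68 Hz

Frequencies that alias to 8 Hz are k·fs ± 8 Hz for integer k ≥ 0.
k=0: 8 Hz.
k=1: 22 Hz, 38 Hz.
k=2: 52 Hz, 68 Hz.
k=3: 82 Hz, 98 Hz.
Within [18 Hz, 70 Hz]: 22 Hz, 38 Hz, 52 Hz, 68 Hz.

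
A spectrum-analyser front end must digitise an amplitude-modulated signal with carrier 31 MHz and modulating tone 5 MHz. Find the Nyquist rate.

AM sidebands sit at fc ± fm = 26 MHz and 36 MHz.
Highest-frequency component: 36 MHz.
Nyquist rate = 2 × 36 MHz = 72 MHz.

72 MHz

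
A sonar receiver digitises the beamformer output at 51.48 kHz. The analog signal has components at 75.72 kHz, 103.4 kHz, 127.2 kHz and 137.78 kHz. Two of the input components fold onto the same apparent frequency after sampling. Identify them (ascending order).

75.72 kHz, 127.2 kHz

fs/2 = 25.74 kHz.
75.72 kHz mod fs = 24.24 kHz.
24.24 kHz ≤ fs/2 = 25.74 kHz, appears at 24.24 kHz.
103.4 kHz mod fs = 0.44 kHz.
0.44 kHz ≤ fs/2 = 25.74 kHz, appears at 0.44 kHz.
127.2 kHz mod fs = 24.24 kHz.
24.24 kHz ≤ fs/2 = 25.74 kHz, appears at 24.24 kHz.
137.78 kHz mod fs = 34.82 kHz.
34.82 kHz > fs/2 = 25.74 kHz, folds to fs − 34.82 kHz = 16.66 kHz.
75.72 kHz and 127.2 kHz both map to 24.24 kHz.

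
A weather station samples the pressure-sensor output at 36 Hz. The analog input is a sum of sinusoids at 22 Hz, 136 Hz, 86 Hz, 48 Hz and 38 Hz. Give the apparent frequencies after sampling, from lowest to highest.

fs/2 = 18 Hz.
22 Hz > fs/2 = 18 Hz, folds to fs − 22 Hz = 14 Hz.
136 Hz mod fs = 28 Hz.
28 Hz > fs/2 = 18 Hz, folds to fs − 28 Hz = 8 Hz.
86 Hz mod fs = 14 Hz.
14 Hz ≤ fs/2 = 18 Hz, appears at 14 Hz.
48 Hz mod fs = 12 Hz.
12 Hz ≤ fs/2 = 18 Hz, appears at 12 Hz.
38 Hz mod fs = 2 Hz.
2 Hz ≤ fs/2 = 18 Hz, appears at 2 Hz.
Distinct values: {2 Hz, 8 Hz, 12 Hz, 14 Hz}.

2 Hz, 8 Hz, 12 Hz, 14 Hz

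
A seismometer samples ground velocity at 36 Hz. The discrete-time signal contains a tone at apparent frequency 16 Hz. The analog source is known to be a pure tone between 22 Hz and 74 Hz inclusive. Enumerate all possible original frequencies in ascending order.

52 Hz, 56 Hz

Frequencies that alias to 16 Hz are k·fs ± 16 Hz for integer k ≥ 0.
k=0: 16 Hz.
k=1: 20 Hz, 52 Hz.
k=2: 56 Hz, 88 Hz.
k=3: 92 Hz, 124 Hz.
Within [22 Hz, 74 Hz]: 52 Hz, 56 Hz.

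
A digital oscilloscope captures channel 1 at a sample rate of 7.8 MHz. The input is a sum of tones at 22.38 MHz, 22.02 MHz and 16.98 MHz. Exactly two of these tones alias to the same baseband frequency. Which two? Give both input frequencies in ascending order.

16.98 MHz, 22.02 MHz

fs/2 = 3.9 MHz.
22.38 MHz mod fs = 6.78 MHz.
6.78 MHz > fs/2 = 3.9 MHz, folds to fs − 6.78 MHz = 1.02 MHz.
22.02 MHz mod fs = 6.42 MHz.
6.42 MHz > fs/2 = 3.9 MHz, folds to fs − 6.42 MHz = 1.38 MHz.
16.98 MHz mod fs = 1.38 MHz.
1.38 MHz ≤ fs/2 = 3.9 MHz, appears at 1.38 MHz.
16.98 MHz and 22.02 MHz both map to 1.38 MHz.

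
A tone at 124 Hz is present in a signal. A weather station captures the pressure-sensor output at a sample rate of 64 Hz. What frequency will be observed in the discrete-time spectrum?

4 Hz

124 Hz mod fs = 60 Hz.
60 Hz > fs/2 = 32 Hz, folds to fs − 60 Hz = 4 Hz.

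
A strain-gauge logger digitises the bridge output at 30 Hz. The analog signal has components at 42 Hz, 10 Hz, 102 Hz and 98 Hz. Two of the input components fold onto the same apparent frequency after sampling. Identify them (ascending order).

fs/2 = 15 Hz.
42 Hz mod fs = 12 Hz.
12 Hz ≤ fs/2 = 15 Hz, appears at 12 Hz.
10 Hz ≤ fs/2 = 15 Hz, passes unchanged.
102 Hz mod fs = 12 Hz.
12 Hz ≤ fs/2 = 15 Hz, appears at 12 Hz.
98 Hz mod fs = 8 Hz.
8 Hz ≤ fs/2 = 15 Hz, appears at 8 Hz.
42 Hz and 102 Hz both map to 12 Hz.

42 Hz, 102 Hz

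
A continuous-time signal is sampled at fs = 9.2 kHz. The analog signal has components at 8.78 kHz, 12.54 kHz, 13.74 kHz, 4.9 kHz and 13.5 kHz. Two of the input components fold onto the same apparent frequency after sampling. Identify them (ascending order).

4.9 kHz, 13.5 kHz

fs/2 = 4.6 kHz.
8.78 kHz > fs/2 = 4.6 kHz, folds to fs − 8.78 kHz = 0.42 kHz.
12.54 kHz mod fs = 3.34 kHz.
3.34 kHz ≤ fs/2 = 4.6 kHz, appears at 3.34 kHz.
13.74 kHz mod fs = 4.54 kHz.
4.54 kHz ≤ fs/2 = 4.6 kHz, appears at 4.54 kHz.
4.9 kHz > fs/2 = 4.6 kHz, folds to fs − 4.9 kHz = 4.3 kHz.
13.5 kHz mod fs = 4.3 kHz.
4.3 kHz ≤ fs/2 = 4.6 kHz, appears at 4.3 kHz.
4.9 kHz and 13.5 kHz both map to 4.3 kHz.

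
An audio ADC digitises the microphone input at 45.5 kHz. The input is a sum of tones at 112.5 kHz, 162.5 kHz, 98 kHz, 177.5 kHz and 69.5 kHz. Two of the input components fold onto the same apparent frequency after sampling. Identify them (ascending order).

69.5 kHz, 112.5 kHz

fs/2 = 22.75 kHz.
112.5 kHz mod fs = 21.5 kHz.
21.5 kHz ≤ fs/2 = 22.75 kHz, appears at 21.5 kHz.
162.5 kHz mod fs = 26 kHz.
26 kHz > fs/2 = 22.75 kHz, folds to fs − 26 kHz = 19.5 kHz.
98 kHz mod fs = 7 kHz.
7 kHz ≤ fs/2 = 22.75 kHz, appears at 7 kHz.
177.5 kHz mod fs = 41 kHz.
41 kHz > fs/2 = 22.75 kHz, folds to fs − 41 kHz = 4.5 kHz.
69.5 kHz mod fs = 24 kHz.
24 kHz > fs/2 = 22.75 kHz, folds to fs − 24 kHz = 21.5 kHz.
69.5 kHz and 112.5 kHz both map to 21.5 kHz.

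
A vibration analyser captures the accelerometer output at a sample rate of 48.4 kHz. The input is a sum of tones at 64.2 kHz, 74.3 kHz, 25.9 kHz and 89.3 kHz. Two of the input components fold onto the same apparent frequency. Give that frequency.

22.5 kHz

fs/2 = 24.2 kHz.
64.2 kHz mod fs = 15.8 kHz.
15.8 kHz ≤ fs/2 = 24.2 kHz, appears at 15.8 kHz.
74.3 kHz mod fs = 25.9 kHz.
25.9 kHz > fs/2 = 24.2 kHz, folds to fs − 25.9 kHz = 22.5 kHz.
25.9 kHz > fs/2 = 24.2 kHz, folds to fs − 25.9 kHz = 22.5 kHz.
89.3 kHz mod fs = 40.9 kHz.
40.9 kHz > fs/2 = 24.2 kHz, folds to fs − 40.9 kHz = 7.5 kHz.
25.9 kHz and 74.3 kHz both map to 22.5 kHz.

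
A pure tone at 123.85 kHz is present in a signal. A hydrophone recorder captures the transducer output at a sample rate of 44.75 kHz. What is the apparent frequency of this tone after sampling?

10.4 kHz

123.85 kHz mod fs = 34.35 kHz.
34.35 kHz > fs/2 = 22.375 kHz, folds to fs − 34.35 kHz = 10.4 kHz.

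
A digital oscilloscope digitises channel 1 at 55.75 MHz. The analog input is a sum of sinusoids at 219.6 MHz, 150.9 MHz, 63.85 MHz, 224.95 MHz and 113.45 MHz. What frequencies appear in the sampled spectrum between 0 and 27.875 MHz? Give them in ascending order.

fs/2 = 27.875 MHz.
219.6 MHz mod fs = 52.35 MHz.
52.35 MHz > fs/2 = 27.875 MHz, folds to fs − 52.35 MHz = 3.4 MHz.
150.9 MHz mod fs = 39.4 MHz.
39.4 MHz > fs/2 = 27.875 MHz, folds to fs − 39.4 MHz = 16.35 MHz.
63.85 MHz mod fs = 8.1 MHz.
8.1 MHz ≤ fs/2 = 27.875 MHz, appears at 8.1 MHz.
224.95 MHz mod fs = 1.95 MHz.
1.95 MHz ≤ fs/2 = 27.875 MHz, appears at 1.95 MHz.
113.45 MHz mod fs = 1.95 MHz.
1.95 MHz ≤ fs/2 = 27.875 MHz, appears at 1.95 MHz.
Distinct values: {1.95 MHz, 3.4 MHz, 8.1 MHz, 16.35 MHz}.

1.95 MHz, 3.4 MHz, 8.1 MHz, 16.35 MHz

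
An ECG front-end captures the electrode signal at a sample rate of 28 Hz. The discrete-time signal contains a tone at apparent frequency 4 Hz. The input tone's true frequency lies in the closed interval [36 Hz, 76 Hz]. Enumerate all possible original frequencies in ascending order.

52 Hz, 60 Hz

Frequencies that alias to 4 Hz are k·fs ± 4 Hz for integer k ≥ 0.
k=0: 4 Hz.
k=1: 24 Hz, 32 Hz.
k=2: 52 Hz, 60 Hz.
k=3: 80 Hz, 88 Hz.
Within [36 Hz, 76 Hz]: 52 Hz, 60 Hz.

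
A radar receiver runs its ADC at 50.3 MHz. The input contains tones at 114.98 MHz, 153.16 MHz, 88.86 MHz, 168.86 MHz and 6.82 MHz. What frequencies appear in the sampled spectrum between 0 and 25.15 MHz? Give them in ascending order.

fs/2 = 25.15 MHz.
114.98 MHz mod fs = 14.38 MHz.
14.38 MHz ≤ fs/2 = 25.15 MHz, appears at 14.38 MHz.
153.16 MHz mod fs = 2.26 MHz.
2.26 MHz ≤ fs/2 = 25.15 MHz, appears at 2.26 MHz.
88.86 MHz mod fs = 38.56 MHz.
38.56 MHz > fs/2 = 25.15 MHz, folds to fs − 38.56 MHz = 11.74 MHz.
168.86 MHz mod fs = 17.96 MHz.
17.96 MHz ≤ fs/2 = 25.15 MHz, appears at 17.96 MHz.
6.82 MHz ≤ fs/2 = 25.15 MHz, passes unchanged.
Distinct values: {2.26 MHz, 6.82 MHz, 11.74 MHz, 14.38 MHz, 17.96 MHz}.

2.26 MHz, 6.82 MHz, 11.74 MHz, 14.38 MHz, 17.96 MHz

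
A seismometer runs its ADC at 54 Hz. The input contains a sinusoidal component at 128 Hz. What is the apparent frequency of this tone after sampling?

20 Hz

128 Hz mod fs = 20 Hz.
20 Hz ≤ fs/2 = 27 Hz, appears at 20 Hz.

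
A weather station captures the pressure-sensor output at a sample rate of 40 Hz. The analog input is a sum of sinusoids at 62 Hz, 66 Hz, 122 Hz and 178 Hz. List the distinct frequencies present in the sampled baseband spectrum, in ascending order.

2 Hz, 14 Hz, 18 Hz

fs/2 = 20 Hz.
62 Hz mod fs = 22 Hz.
22 Hz > fs/2 = 20 Hz, folds to fs − 22 Hz = 18 Hz.
66 Hz mod fs = 26 Hz.
26 Hz > fs/2 = 20 Hz, folds to fs − 26 Hz = 14 Hz.
122 Hz mod fs = 2 Hz.
2 Hz ≤ fs/2 = 20 Hz, appears at 2 Hz.
178 Hz mod fs = 18 Hz.
18 Hz ≤ fs/2 = 20 Hz, appears at 18 Hz.
Distinct values: {2 Hz, 14 Hz, 18 Hz}.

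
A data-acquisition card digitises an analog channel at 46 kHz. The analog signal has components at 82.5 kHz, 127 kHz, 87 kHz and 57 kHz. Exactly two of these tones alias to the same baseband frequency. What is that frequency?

11 kHz

fs/2 = 23 kHz.
82.5 kHz mod fs = 36.5 kHz.
36.5 kHz > fs/2 = 23 kHz, folds to fs − 36.5 kHz = 9.5 kHz.
127 kHz mod fs = 35 kHz.
35 kHz > fs/2 = 23 kHz, folds to fs − 35 kHz = 11 kHz.
87 kHz mod fs = 41 kHz.
41 kHz > fs/2 = 23 kHz, folds to fs − 41 kHz = 5 kHz.
57 kHz mod fs = 11 kHz.
11 kHz ≤ fs/2 = 23 kHz, appears at 11 kHz.
57 kHz and 127 kHz both map to 11 kHz.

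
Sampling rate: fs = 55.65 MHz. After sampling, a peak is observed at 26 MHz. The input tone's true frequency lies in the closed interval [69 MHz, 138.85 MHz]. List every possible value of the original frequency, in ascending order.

81.65 MHz, 85.3 MHz, 137.3 MHz

Frequencies that alias to 26 MHz are k·fs ± 26 MHz for integer k ≥ 0.
k=0: 26 MHz.
k=1: 29.65 MHz, 81.65 MHz.
k=2: 85.3 MHz, 137.3 MHz.
k=3: 140.95 MHz, 192.95 MHz.
Within [69 MHz, 138.85 MHz]: 81.65 MHz, 85.3 MHz, 137.3 MHz.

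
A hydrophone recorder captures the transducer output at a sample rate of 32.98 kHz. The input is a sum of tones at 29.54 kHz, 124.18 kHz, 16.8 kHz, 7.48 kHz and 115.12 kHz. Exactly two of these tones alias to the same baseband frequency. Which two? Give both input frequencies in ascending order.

fs/2 = 16.49 kHz.
29.54 kHz > fs/2 = 16.49 kHz, folds to fs − 29.54 kHz = 3.44 kHz.
124.18 kHz mod fs = 25.24 kHz.
25.24 kHz > fs/2 = 16.49 kHz, folds to fs − 25.24 kHz = 7.74 kHz.
16.8 kHz > fs/2 = 16.49 kHz, folds to fs − 16.8 kHz = 16.18 kHz.
7.48 kHz ≤ fs/2 = 16.49 kHz, passes unchanged.
115.12 kHz mod fs = 16.18 kHz.
16.18 kHz ≤ fs/2 = 16.49 kHz, appears at 16.18 kHz.
16.8 kHz and 115.12 kHz both map to 16.18 kHz.

16.8 kHz, 115.12 kHz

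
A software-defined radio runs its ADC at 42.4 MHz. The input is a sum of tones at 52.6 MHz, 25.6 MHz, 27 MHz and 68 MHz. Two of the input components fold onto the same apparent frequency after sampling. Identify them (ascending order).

25.6 MHz, 68 MHz

fs/2 = 21.2 MHz.
52.6 MHz mod fs = 10.2 MHz.
10.2 MHz ≤ fs/2 = 21.2 MHz, appears at 10.2 MHz.
25.6 MHz > fs/2 = 21.2 MHz, folds to fs − 25.6 MHz = 16.8 MHz.
27 MHz > fs/2 = 21.2 MHz, folds to fs − 27 MHz = 15.4 MHz.
68 MHz mod fs = 25.6 MHz.
25.6 MHz > fs/2 = 21.2 MHz, folds to fs − 25.6 MHz = 16.8 MHz.
25.6 MHz and 68 MHz both map to 16.8 MHz.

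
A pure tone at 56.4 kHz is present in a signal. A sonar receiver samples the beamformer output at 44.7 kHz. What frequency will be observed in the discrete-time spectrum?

11.7 kHz

56.4 kHz mod fs = 11.7 kHz.
11.7 kHz ≤ fs/2 = 22.35 kHz, appears at 11.7 kHz.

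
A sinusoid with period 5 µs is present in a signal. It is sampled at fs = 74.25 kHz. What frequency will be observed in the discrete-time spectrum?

T = 5 µs → f = 1/T = 200 kHz.
200 kHz mod fs = 51.5 kHz.
51.5 kHz > fs/2 = 37.125 kHz, folds to fs − 51.5 kHz = 22.75 kHz.

22.75 kHz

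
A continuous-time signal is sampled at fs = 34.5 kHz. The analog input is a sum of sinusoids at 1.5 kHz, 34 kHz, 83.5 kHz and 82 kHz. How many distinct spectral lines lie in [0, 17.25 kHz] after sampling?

fs/2 = 17.25 kHz.
1.5 kHz ≤ fs/2 = 17.25 kHz, passes unchanged.
34 kHz > fs/2 = 17.25 kHz, folds to fs − 34 kHz = 0.5 kHz.
83.5 kHz mod fs = 14.5 kHz.
14.5 kHz ≤ fs/2 = 17.25 kHz, appears at 14.5 kHz.
82 kHz mod fs = 13 kHz.
13 kHz ≤ fs/2 = 17.25 kHz, appears at 13 kHz.
Distinct values: {0.5 kHz, 1.5 kHz, 13 kHz, 14.5 kHz} → 4.

4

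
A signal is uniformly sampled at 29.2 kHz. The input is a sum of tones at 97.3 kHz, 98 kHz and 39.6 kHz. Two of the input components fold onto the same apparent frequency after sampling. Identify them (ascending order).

39.6 kHz, 98 kHz

fs/2 = 14.6 kHz.
97.3 kHz mod fs = 9.7 kHz.
9.7 kHz ≤ fs/2 = 14.6 kHz, appears at 9.7 kHz.
98 kHz mod fs = 10.4 kHz.
10.4 kHz ≤ fs/2 = 14.6 kHz, appears at 10.4 kHz.
39.6 kHz mod fs = 10.4 kHz.
10.4 kHz ≤ fs/2 = 14.6 kHz, appears at 10.4 kHz.
39.6 kHz and 98 kHz both map to 10.4 kHz.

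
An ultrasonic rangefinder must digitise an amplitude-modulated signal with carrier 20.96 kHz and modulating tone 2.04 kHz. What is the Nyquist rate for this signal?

AM sidebands sit at fc ± fm = 18.92 kHz and 23 kHz.
Highest-frequency component: 23 kHz.
Nyquist rate = 2 × 23 kHz = 46 kHz.

46 kHz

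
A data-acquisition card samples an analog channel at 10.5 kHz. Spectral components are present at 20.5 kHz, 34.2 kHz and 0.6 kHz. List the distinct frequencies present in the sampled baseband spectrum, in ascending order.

0.5 kHz, 0.6 kHz, 2.7 kHz

fs/2 = 5.25 kHz.
20.5 kHz mod fs = 10 kHz.
10 kHz > fs/2 = 5.25 kHz, folds to fs − 10 kHz = 0.5 kHz.
34.2 kHz mod fs = 2.7 kHz.
2.7 kHz ≤ fs/2 = 5.25 kHz, appears at 2.7 kHz.
0.6 kHz ≤ fs/2 = 5.25 kHz, passes unchanged.
Distinct values: {0.5 kHz, 0.6 kHz, 2.7 kHz}.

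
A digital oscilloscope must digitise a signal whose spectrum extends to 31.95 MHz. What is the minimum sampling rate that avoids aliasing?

63.9 MHz

Nyquist rate = 2 × 31.95 MHz = 63.9 MHz.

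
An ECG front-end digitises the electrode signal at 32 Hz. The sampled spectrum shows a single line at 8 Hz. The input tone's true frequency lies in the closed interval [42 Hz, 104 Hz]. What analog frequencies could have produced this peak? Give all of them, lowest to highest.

56 Hz, 72 Hz, 88 Hz, 104 Hz

Frequencies that alias to 8 Hz are k·fs ± 8 Hz for integer k ≥ 0.
k=0: 8 Hz.
k=1: 24 Hz, 40 Hz.
k=2: 56 Hz, 72 Hz.
k=3: 88 Hz, 104 Hz.
k=4: 120 Hz, 136 Hz.
Within [42 Hz, 104 Hz]: 56 Hz, 72 Hz, 88 Hz, 104 Hz.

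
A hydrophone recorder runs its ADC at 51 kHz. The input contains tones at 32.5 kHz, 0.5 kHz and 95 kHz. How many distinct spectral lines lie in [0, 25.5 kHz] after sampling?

fs/2 = 25.5 kHz.
32.5 kHz > fs/2 = 25.5 kHz, folds to fs − 32.5 kHz = 18.5 kHz.
0.5 kHz ≤ fs/2 = 25.5 kHz, passes unchanged.
95 kHz mod fs = 44 kHz.
44 kHz > fs/2 = 25.5 kHz, folds to fs − 44 kHz = 7 kHz.
Distinct values: {0.5 kHz, 7 kHz, 18.5 kHz} → 3.

3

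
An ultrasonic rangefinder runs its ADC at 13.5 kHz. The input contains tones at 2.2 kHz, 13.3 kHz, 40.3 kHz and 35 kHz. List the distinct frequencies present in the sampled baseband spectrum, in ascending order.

0.2 kHz, 2.2 kHz, 5.5 kHz

fs/2 = 6.75 kHz.
2.2 kHz ≤ fs/2 = 6.75 kHz, passes unchanged.
13.3 kHz > fs/2 = 6.75 kHz, folds to fs − 13.3 kHz = 0.2 kHz.
40.3 kHz mod fs = 13.3 kHz.
13.3 kHz > fs/2 = 6.75 kHz, folds to fs − 13.3 kHz = 0.2 kHz.
35 kHz mod fs = 8 kHz.
8 kHz > fs/2 = 6.75 kHz, folds to fs − 8 kHz = 5.5 kHz.
Distinct values: {0.2 kHz, 2.2 kHz, 5.5 kHz}.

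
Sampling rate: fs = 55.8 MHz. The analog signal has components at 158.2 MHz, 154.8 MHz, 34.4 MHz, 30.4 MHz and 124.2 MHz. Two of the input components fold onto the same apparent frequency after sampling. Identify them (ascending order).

fs/2 = 27.9 MHz.
158.2 MHz mod fs = 46.6 MHz.
46.6 MHz > fs/2 = 27.9 MHz, folds to fs − 46.6 MHz = 9.2 MHz.
154.8 MHz mod fs = 43.2 MHz.
43.2 MHz > fs/2 = 27.9 MHz, folds to fs − 43.2 MHz = 12.6 MHz.
34.4 MHz > fs/2 = 27.9 MHz, folds to fs − 34.4 MHz = 21.4 MHz.
30.4 MHz > fs/2 = 27.9 MHz, folds to fs − 30.4 MHz = 25.4 MHz.
124.2 MHz mod fs = 12.6 MHz.
12.6 MHz ≤ fs/2 = 27.9 MHz, appears at 12.6 MHz.
124.2 MHz and 154.8 MHz both map to 12.6 MHz.

124.2 MHz, 154.8 MHz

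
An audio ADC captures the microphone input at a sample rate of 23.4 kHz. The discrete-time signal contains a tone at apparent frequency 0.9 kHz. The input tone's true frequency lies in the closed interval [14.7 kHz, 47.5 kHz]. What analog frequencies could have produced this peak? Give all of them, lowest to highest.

Frequencies that alias to 0.9 kHz are k·fs ± 0.9 kHz for integer k ≥ 0.
k=0: 0.9 kHz.
k=1: 22.5 kHz, 24.3 kHz.
k=2: 45.9 kHz, 47.7 kHz.
k=3: 69.3 kHz, 71.1 kHz.
Within [14.7 kHz, 47.5 kHz]: 22.5 kHz, 24.3 kHz, 45.9 kHz.

22.5 kHz, 24.3 kHz, 45.9 kHz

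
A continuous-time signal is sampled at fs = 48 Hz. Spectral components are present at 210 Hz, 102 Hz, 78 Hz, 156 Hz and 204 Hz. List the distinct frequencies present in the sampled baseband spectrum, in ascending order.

6 Hz, 12 Hz, 18 Hz

fs/2 = 24 Hz.
210 Hz mod fs = 18 Hz.
18 Hz ≤ fs/2 = 24 Hz, appears at 18 Hz.
102 Hz mod fs = 6 Hz.
6 Hz ≤ fs/2 = 24 Hz, appears at 6 Hz.
78 Hz mod fs = 30 Hz.
30 Hz > fs/2 = 24 Hz, folds to fs − 30 Hz = 18 Hz.
156 Hz mod fs = 12 Hz.
12 Hz ≤ fs/2 = 24 Hz, appears at 12 Hz.
204 Hz mod fs = 12 Hz.
12 Hz ≤ fs/2 = 24 Hz, appears at 12 Hz.
Distinct values: {6 Hz, 12 Hz, 18 Hz}.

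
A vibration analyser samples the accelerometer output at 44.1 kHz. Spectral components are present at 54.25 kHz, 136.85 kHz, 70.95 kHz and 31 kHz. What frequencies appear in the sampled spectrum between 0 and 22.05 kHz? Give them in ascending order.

fs/2 = 22.05 kHz.
54.25 kHz mod fs = 10.15 kHz.
10.15 kHz ≤ fs/2 = 22.05 kHz, appears at 10.15 kHz.
136.85 kHz mod fs = 4.55 kHz.
4.55 kHz ≤ fs/2 = 22.05 kHz, appears at 4.55 kHz.
70.95 kHz mod fs = 26.85 kHz.
26.85 kHz > fs/2 = 22.05 kHz, folds to fs − 26.85 kHz = 17.25 kHz.
31 kHz > fs/2 = 22.05 kHz, folds to fs − 31 kHz = 13.1 kHz.
Distinct values: {4.55 kHz, 10.15 kHz, 13.1 kHz, 17.25 kHz}.

4.55 kHz, 10.15 kHz, 13.1 kHz, 17.25 kHz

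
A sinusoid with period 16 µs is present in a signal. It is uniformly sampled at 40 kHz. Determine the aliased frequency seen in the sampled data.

T = 16 µs → f = 1/T = 62.5 kHz.
62.5 kHz mod fs = 22.5 kHz.
22.5 kHz > fs/2 = 20 kHz, folds to fs − 22.5 kHz = 17.5 kHz.

17.5 kHz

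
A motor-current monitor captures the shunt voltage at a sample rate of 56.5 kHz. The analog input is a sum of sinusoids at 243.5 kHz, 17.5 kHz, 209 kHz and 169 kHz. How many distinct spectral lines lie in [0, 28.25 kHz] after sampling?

fs/2 = 28.25 kHz.
243.5 kHz mod fs = 17.5 kHz.
17.5 kHz ≤ fs/2 = 28.25 kHz, appears at 17.5 kHz.
17.5 kHz ≤ fs/2 = 28.25 kHz, passes unchanged.
209 kHz mod fs = 39.5 kHz.
39.5 kHz > fs/2 = 28.25 kHz, folds to fs − 39.5 kHz = 17 kHz.
169 kHz mod fs = 56 kHz.
56 kHz > fs/2 = 28.25 kHz, folds to fs − 56 kHz = 0.5 kHz.
Distinct values: {0.5 kHz, 17 kHz, 17.5 kHz} → 3.

3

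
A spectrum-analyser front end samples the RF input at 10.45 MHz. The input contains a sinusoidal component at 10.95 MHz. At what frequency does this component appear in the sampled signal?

0.5 MHz

10.95 MHz mod fs = 0.5 MHz.
0.5 MHz ≤ fs/2 = 5.225 MHz, appears at 0.5 MHz.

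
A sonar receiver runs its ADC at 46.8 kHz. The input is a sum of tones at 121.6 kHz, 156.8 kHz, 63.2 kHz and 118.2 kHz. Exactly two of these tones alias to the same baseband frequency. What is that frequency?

fs/2 = 23.4 kHz.
121.6 kHz mod fs = 28 kHz.
28 kHz > fs/2 = 23.4 kHz, folds to fs − 28 kHz = 18.8 kHz.
156.8 kHz mod fs = 16.4 kHz.
16.4 kHz ≤ fs/2 = 23.4 kHz, appears at 16.4 kHz.
63.2 kHz mod fs = 16.4 kHz.
16.4 kHz ≤ fs/2 = 23.4 kHz, appears at 16.4 kHz.
118.2 kHz mod fs = 24.6 kHz.
24.6 kHz > fs/2 = 23.4 kHz, folds to fs − 24.6 kHz = 22.2 kHz.
63.2 kHz and 156.8 kHz both map to 16.4 kHz.

16.4 kHz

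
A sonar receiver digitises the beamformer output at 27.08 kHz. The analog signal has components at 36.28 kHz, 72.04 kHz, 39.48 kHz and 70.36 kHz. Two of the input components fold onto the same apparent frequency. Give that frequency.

fs/2 = 13.54 kHz.
36.28 kHz mod fs = 9.2 kHz.
9.2 kHz ≤ fs/2 = 13.54 kHz, appears at 9.2 kHz.
72.04 kHz mod fs = 17.88 kHz.
17.88 kHz > fs/2 = 13.54 kHz, folds to fs − 17.88 kHz = 9.2 kHz.
39.48 kHz mod fs = 12.4 kHz.
12.4 kHz ≤ fs/2 = 13.54 kHz, appears at 12.4 kHz.
70.36 kHz mod fs = 16.2 kHz.
16.2 kHz > fs/2 = 13.54 kHz, folds to fs − 16.2 kHz = 10.88 kHz.
36.28 kHz and 72.04 kHz both map to 9.2 kHz.

9.2 kHz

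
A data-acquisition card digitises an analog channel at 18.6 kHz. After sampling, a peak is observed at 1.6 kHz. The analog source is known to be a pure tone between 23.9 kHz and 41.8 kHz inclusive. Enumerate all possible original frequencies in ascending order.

35.6 kHz, 38.8 kHz

Frequencies that alias to 1.6 kHz are k·fs ± 1.6 kHz for integer k ≥ 0.
k=0: 1.6 kHz.
k=1: 17 kHz, 20.2 kHz.
k=2: 35.6 kHz, 38.8 kHz.
k=3: 54.2 kHz, 57.4 kHz.
Within [23.9 kHz, 41.8 kHz]: 35.6 kHz, 38.8 kHz.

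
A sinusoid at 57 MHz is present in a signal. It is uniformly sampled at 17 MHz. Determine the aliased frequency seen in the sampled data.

57 MHz mod fs = 6 MHz.
6 MHz ≤ fs/2 = 8.5 MHz, appears at 6 MHz.

6 MHz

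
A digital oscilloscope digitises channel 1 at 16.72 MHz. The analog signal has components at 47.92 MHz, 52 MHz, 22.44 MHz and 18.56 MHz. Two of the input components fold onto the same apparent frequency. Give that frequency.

1.84 MHz

fs/2 = 8.36 MHz.
47.92 MHz mod fs = 14.48 MHz.
14.48 MHz > fs/2 = 8.36 MHz, folds to fs − 14.48 MHz = 2.24 MHz.
52 MHz mod fs = 1.84 MHz.
1.84 MHz ≤ fs/2 = 8.36 MHz, appears at 1.84 MHz.
22.44 MHz mod fs = 5.72 MHz.
5.72 MHz ≤ fs/2 = 8.36 MHz, appears at 5.72 MHz.
18.56 MHz mod fs = 1.84 MHz.
1.84 MHz ≤ fs/2 = 8.36 MHz, appears at 1.84 MHz.
18.56 MHz and 52 MHz both map to 1.84 MHz.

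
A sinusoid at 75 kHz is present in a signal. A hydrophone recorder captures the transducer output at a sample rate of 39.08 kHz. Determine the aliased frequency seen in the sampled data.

3.16 kHz

75 kHz mod fs = 35.92 kHz.
35.92 kHz > fs/2 = 19.54 kHz, folds to fs − 35.92 kHz = 3.16 kHz.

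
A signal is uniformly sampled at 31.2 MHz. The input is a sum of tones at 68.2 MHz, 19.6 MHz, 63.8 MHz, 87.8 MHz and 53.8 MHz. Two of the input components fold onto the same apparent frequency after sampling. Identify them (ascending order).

68.2 MHz, 87.8 MHz

fs/2 = 15.6 MHz.
68.2 MHz mod fs = 5.8 MHz.
5.8 MHz ≤ fs/2 = 15.6 MHz, appears at 5.8 MHz.
19.6 MHz > fs/2 = 15.6 MHz, folds to fs − 19.6 MHz = 11.6 MHz.
63.8 MHz mod fs = 1.4 MHz.
1.4 MHz ≤ fs/2 = 15.6 MHz, appears at 1.4 MHz.
87.8 MHz mod fs = 25.4 MHz.
25.4 MHz > fs/2 = 15.6 MHz, folds to fs − 25.4 MHz = 5.8 MHz.
53.8 MHz mod fs = 22.6 MHz.
22.6 MHz > fs/2 = 15.6 MHz, folds to fs − 22.6 MHz = 8.6 MHz.
68.2 MHz and 87.8 MHz both map to 5.8 MHz.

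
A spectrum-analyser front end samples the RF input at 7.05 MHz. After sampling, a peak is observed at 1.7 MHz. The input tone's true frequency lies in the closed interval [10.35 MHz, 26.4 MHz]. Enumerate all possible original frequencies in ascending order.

12.4 MHz, 15.8 MHz, 19.45 MHz, 22.85 MHz

Frequencies that alias to 1.7 MHz are k·fs ± 1.7 MHz for integer k ≥ 0.
k=0: 1.7 MHz.
k=1: 5.35 MHz, 8.75 MHz.
k=2: 12.4 MHz, 15.8 MHz.
k=3: 19.45 MHz, 22.85 MHz.
k=4: 26.5 MHz, 29.9 MHz.
Within [10.35 MHz, 26.4 MHz]: 12.4 MHz, 15.8 MHz, 19.45 MHz, 22.85 MHz.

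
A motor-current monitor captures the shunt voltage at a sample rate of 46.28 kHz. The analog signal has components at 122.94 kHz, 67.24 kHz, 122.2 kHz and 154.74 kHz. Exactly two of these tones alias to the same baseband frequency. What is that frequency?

15.9 kHz

fs/2 = 23.14 kHz.
122.94 kHz mod fs = 30.38 kHz.
30.38 kHz > fs/2 = 23.14 kHz, folds to fs − 30.38 kHz = 15.9 kHz.
67.24 kHz mod fs = 20.96 kHz.
20.96 kHz ≤ fs/2 = 23.14 kHz, appears at 20.96 kHz.
122.2 kHz mod fs = 29.64 kHz.
29.64 kHz > fs/2 = 23.14 kHz, folds to fs − 29.64 kHz = 16.64 kHz.
154.74 kHz mod fs = 15.9 kHz.
15.9 kHz ≤ fs/2 = 23.14 kHz, appears at 15.9 kHz.
122.94 kHz and 154.74 kHz both map to 15.9 kHz.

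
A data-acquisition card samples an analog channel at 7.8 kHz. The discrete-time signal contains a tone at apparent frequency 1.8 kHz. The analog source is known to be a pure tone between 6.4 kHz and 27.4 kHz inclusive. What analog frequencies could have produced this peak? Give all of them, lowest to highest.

9.6 kHz, 13.8 kHz, 17.4 kHz, 21.6 kHz, 25.2 kHz

Frequencies that alias to 1.8 kHz are k·fs ± 1.8 kHz for integer k ≥ 0.
k=0: 1.8 kHz.
k=1: 6 kHz, 9.6 kHz.
k=2: 13.8 kHz, 17.4 kHz.
k=3: 21.6 kHz, 25.2 kHz.
k=4: 29.4 kHz, 33 kHz.
Within [6.4 kHz, 27.4 kHz]: 9.6 kHz, 13.8 kHz, 17.4 kHz, 21.6 kHz, 25.2 kHz.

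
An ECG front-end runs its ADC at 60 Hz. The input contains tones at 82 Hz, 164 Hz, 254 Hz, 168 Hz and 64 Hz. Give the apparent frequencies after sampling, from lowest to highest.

fs/2 = 30 Hz.
82 Hz mod fs = 22 Hz.
22 Hz ≤ fs/2 = 30 Hz, appears at 22 Hz.
164 Hz mod fs = 44 Hz.
44 Hz > fs/2 = 30 Hz, folds to fs − 44 Hz = 16 Hz.
254 Hz mod fs = 14 Hz.
14 Hz ≤ fs/2 = 30 Hz, appears at 14 Hz.
168 Hz mod fs = 48 Hz.
48 Hz > fs/2 = 30 Hz, folds to fs − 48 Hz = 12 Hz.
64 Hz mod fs = 4 Hz.
4 Hz ≤ fs/2 = 30 Hz, appears at 4 Hz.
Distinct values: {4 Hz, 12 Hz, 14 Hz, 16 Hz, 22 Hz}.

4 Hz, 12 Hz, 14 Hz, 16 Hz, 22 Hz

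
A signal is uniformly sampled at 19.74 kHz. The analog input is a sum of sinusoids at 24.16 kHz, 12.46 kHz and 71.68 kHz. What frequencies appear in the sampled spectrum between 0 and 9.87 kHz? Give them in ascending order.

4.42 kHz, 7.28 kHz

fs/2 = 9.87 kHz.
24.16 kHz mod fs = 4.42 kHz.
4.42 kHz ≤ fs/2 = 9.87 kHz, appears at 4.42 kHz.
12.46 kHz > fs/2 = 9.87 kHz, folds to fs − 12.46 kHz = 7.28 kHz.
71.68 kHz mod fs = 12.46 kHz.
12.46 kHz > fs/2 = 9.87 kHz, folds to fs − 12.46 kHz = 7.28 kHz.
Distinct values: {4.42 kHz, 7.28 kHz}.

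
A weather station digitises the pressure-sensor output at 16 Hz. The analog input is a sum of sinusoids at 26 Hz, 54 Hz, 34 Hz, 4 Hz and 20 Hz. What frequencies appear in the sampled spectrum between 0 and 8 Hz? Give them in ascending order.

2 Hz, 4 Hz, 6 Hz

fs/2 = 8 Hz.
26 Hz mod fs = 10 Hz.
10 Hz > fs/2 = 8 Hz, folds to fs − 10 Hz = 6 Hz.
54 Hz mod fs = 6 Hz.
6 Hz ≤ fs/2 = 8 Hz, appears at 6 Hz.
34 Hz mod fs = 2 Hz.
2 Hz ≤ fs/2 = 8 Hz, appears at 2 Hz.
4 Hz ≤ fs/2 = 8 Hz, passes unchanged.
20 Hz mod fs = 4 Hz.
4 Hz ≤ fs/2 = 8 Hz, appears at 4 Hz.
Distinct values: {2 Hz, 4 Hz, 6 Hz}.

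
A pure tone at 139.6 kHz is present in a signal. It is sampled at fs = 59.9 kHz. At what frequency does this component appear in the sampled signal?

139.6 kHz mod fs = 19.8 kHz.
19.8 kHz ≤ fs/2 = 29.95 kHz, appears at 19.8 kHz.

19.8 kHz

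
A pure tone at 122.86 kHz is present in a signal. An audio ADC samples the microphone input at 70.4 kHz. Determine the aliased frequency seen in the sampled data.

17.94 kHz

122.86 kHz mod fs = 52.46 kHz.
52.46 kHz > fs/2 = 35.2 kHz, folds to fs − 52.46 kHz = 17.94 kHz.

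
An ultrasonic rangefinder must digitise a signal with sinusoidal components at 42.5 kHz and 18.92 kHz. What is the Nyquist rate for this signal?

85 kHz

Highest-frequency component: 42.5 kHz.
Nyquist rate = 2 × 42.5 kHz = 85 kHz.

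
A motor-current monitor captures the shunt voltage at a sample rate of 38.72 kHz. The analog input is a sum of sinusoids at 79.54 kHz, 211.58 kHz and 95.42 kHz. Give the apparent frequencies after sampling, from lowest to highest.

fs/2 = 19.36 kHz.
79.54 kHz mod fs = 2.1 kHz.
2.1 kHz ≤ fs/2 = 19.36 kHz, appears at 2.1 kHz.
211.58 kHz mod fs = 17.98 kHz.
17.98 kHz ≤ fs/2 = 19.36 kHz, appears at 17.98 kHz.
95.42 kHz mod fs = 17.98 kHz.
17.98 kHz ≤ fs/2 = 19.36 kHz, appears at 17.98 kHz.
Distinct values: {2.1 kHz, 17.98 kHz}.

2.1 kHz, 17.98 kHz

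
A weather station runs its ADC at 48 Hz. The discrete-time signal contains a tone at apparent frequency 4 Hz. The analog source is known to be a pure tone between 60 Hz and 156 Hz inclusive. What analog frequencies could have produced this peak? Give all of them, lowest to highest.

Frequencies that alias to 4 Hz are k·fs ± 4 Hz for integer k ≥ 0.
k=0: 4 Hz.
k=1: 44 Hz, 52 Hz.
k=2: 92 Hz, 100 Hz.
k=3: 140 Hz, 148 Hz.
k=4: 188 Hz, 196 Hz.
Within [60 Hz, 156 Hz]: 92 Hz, 100 Hz, 140 Hz, 148 Hz.

92 Hz, 100 Hz, 140 Hz, 148 Hz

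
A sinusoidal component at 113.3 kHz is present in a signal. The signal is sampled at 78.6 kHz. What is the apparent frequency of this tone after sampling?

113.3 kHz mod fs = 34.7 kHz.
34.7 kHz ≤ fs/2 = 39.3 kHz, appears at 34.7 kHz.

34.7 kHz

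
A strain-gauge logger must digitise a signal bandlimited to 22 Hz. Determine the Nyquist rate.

Nyquist rate = 2 × 22 Hz = 44 Hz.

44 Hz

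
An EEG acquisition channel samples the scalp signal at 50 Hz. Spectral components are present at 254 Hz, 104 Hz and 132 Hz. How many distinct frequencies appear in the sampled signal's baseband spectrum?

fs/2 = 25 Hz.
254 Hz mod fs = 4 Hz.
4 Hz ≤ fs/2 = 25 Hz, appears at 4 Hz.
104 Hz mod fs = 4 Hz.
4 Hz ≤ fs/2 = 25 Hz, appears at 4 Hz.
132 Hz mod fs = 32 Hz.
32 Hz > fs/2 = 25 Hz, folds to fs − 32 Hz = 18 Hz.
Distinct values: {4 Hz, 18 Hz} → 2.

2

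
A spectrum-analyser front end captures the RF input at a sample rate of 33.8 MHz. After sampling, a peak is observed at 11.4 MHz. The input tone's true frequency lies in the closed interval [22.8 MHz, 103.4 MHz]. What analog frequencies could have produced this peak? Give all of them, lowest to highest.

45.2 MHz, 56.2 MHz, 79 MHz, 90 MHz

Frequencies that alias to 11.4 MHz are k·fs ± 11.4 MHz for integer k ≥ 0.
k=0: 11.4 MHz.
k=1: 22.4 MHz, 45.2 MHz.
k=2: 56.2 MHz, 79 MHz.
k=3: 90 MHz, 112.8 MHz.
k=4: 123.8 MHz, 146.6 MHz.
Within [22.8 MHz, 103.4 MHz]: 45.2 MHz, 56.2 MHz, 79 MHz, 90 MHz.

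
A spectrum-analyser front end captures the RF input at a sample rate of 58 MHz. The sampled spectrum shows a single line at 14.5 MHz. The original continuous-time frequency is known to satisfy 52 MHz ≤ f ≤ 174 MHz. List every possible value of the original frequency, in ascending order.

Frequencies that alias to 14.5 MHz are k·fs ± 14.5 MHz for integer k ≥ 0.
k=0: 14.5 MHz.
k=1: 43.5 MHz, 72.5 MHz.
k=2: 101.5 MHz, 130.5 MHz.
k=3: 159.5 MHz, 188.5 MHz.
k=4: 217.5 MHz, 246.5 MHz.
Within [52 MHz, 174 MHz]: 72.5 MHz, 101.5 MHz, 130.5 MHz, 159.5 MHz.

72.5 MHz, 101.5 MHz, 130.5 MHz, 159.5 MHz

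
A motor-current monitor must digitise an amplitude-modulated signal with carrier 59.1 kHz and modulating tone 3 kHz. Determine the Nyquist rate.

124.2 kHz

AM sidebands sit at fc ± fm = 56.1 kHz and 62.1 kHz.
Highest-frequency component: 62.1 kHz.
Nyquist rate = 2 × 62.1 kHz = 124.2 kHz.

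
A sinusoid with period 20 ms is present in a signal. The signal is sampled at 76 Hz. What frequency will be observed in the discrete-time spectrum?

26 Hz

T = 20 ms → f = 1/T = 50 Hz.
50 Hz > fs/2 = 38 Hz, folds to fs − 50 Hz = 26 Hz.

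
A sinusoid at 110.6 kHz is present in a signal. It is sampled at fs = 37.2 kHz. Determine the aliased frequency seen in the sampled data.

1 kHz

110.6 kHz mod fs = 36.2 kHz.
36.2 kHz > fs/2 = 18.6 kHz, folds to fs − 36.2 kHz = 1 kHz.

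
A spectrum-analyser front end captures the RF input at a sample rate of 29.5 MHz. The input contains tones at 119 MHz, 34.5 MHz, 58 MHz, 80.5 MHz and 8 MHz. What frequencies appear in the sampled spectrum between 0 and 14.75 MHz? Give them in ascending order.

fs/2 = 14.75 MHz.
119 MHz mod fs = 1 MHz.
1 MHz ≤ fs/2 = 14.75 MHz, appears at 1 MHz.
34.5 MHz mod fs = 5 MHz.
5 MHz ≤ fs/2 = 14.75 MHz, appears at 5 MHz.
58 MHz mod fs = 28.5 MHz.
28.5 MHz > fs/2 = 14.75 MHz, folds to fs − 28.5 MHz = 1 MHz.
80.5 MHz mod fs = 21.5 MHz.
21.5 MHz > fs/2 = 14.75 MHz, folds to fs − 21.5 MHz = 8 MHz.
8 MHz ≤ fs/2 = 14.75 MHz, passes unchanged.
Distinct values: {1 MHz, 5 MHz, 8 MHz}.

1 MHz, 5 MHz, 8 MHz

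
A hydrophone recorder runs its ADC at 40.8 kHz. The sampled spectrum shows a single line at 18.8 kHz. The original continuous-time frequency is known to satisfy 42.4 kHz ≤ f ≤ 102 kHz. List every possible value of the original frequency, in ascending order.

Frequencies that alias to 18.8 kHz are k·fs ± 18.8 kHz for integer k ≥ 0.
k=0: 18.8 kHz.
k=1: 22 kHz, 59.6 kHz.
k=2: 62.8 kHz, 100.4 kHz.
k=3: 103.6 kHz, 141.2 kHz.
Within [42.4 kHz, 102 kHz]: 59.6 kHz, 62.8 kHz, 100.4 kHz.

59.6 kHz, 62.8 kHz, 100.4 kHz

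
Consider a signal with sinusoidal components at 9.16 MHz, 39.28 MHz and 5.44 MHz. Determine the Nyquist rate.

78.56 MHz

Highest-frequency component: 39.28 MHz.
Nyquist rate = 2 × 39.28 MHz = 78.56 MHz.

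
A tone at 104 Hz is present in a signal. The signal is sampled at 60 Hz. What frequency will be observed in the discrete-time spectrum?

16 Hz

104 Hz mod fs = 44 Hz.
44 Hz > fs/2 = 30 Hz, folds to fs − 44 Hz = 16 Hz.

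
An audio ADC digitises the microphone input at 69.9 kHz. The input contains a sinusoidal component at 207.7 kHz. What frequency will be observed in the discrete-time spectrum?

2 kHz

207.7 kHz mod fs = 67.9 kHz.
67.9 kHz > fs/2 = 34.95 kHz, folds to fs − 67.9 kHz = 2 kHz.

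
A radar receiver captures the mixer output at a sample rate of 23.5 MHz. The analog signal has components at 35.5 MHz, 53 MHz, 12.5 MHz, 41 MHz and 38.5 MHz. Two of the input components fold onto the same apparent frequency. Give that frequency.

6 MHz

fs/2 = 11.75 MHz.
35.5 MHz mod fs = 12 MHz.
12 MHz > fs/2 = 11.75 MHz, folds to fs − 12 MHz = 11.5 MHz.
53 MHz mod fs = 6 MHz.
6 MHz ≤ fs/2 = 11.75 MHz, appears at 6 MHz.
12.5 MHz > fs/2 = 11.75 MHz, folds to fs − 12.5 MHz = 11 MHz.
41 MHz mod fs = 17.5 MHz.
17.5 MHz > fs/2 = 11.75 MHz, folds to fs − 17.5 MHz = 6 MHz.
38.5 MHz mod fs = 15 MHz.
15 MHz > fs/2 = 11.75 MHz, folds to fs − 15 MHz = 8.5 MHz.
41 MHz and 53 MHz both map to 6 MHz.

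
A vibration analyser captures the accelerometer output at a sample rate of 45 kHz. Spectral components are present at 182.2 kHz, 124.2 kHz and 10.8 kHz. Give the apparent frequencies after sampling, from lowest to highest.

2.2 kHz, 10.8 kHz

fs/2 = 22.5 kHz.
182.2 kHz mod fs = 2.2 kHz.
2.2 kHz ≤ fs/2 = 22.5 kHz, appears at 2.2 kHz.
124.2 kHz mod fs = 34.2 kHz.
34.2 kHz > fs/2 = 22.5 kHz, folds to fs − 34.2 kHz = 10.8 kHz.
10.8 kHz ≤ fs/2 = 22.5 kHz, passes unchanged.
Distinct values: {2.2 kHz, 10.8 kHz}.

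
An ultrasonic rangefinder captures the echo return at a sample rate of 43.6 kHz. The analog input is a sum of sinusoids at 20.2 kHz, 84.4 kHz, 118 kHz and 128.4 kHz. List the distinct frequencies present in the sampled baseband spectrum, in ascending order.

2.4 kHz, 2.8 kHz, 12.8 kHz, 20.2 kHz

fs/2 = 21.8 kHz.
20.2 kHz ≤ fs/2 = 21.8 kHz, passes unchanged.
84.4 kHz mod fs = 40.8 kHz.
40.8 kHz > fs/2 = 21.8 kHz, folds to fs − 40.8 kHz = 2.8 kHz.
118 kHz mod fs = 30.8 kHz.
30.8 kHz > fs/2 = 21.8 kHz, folds to fs − 30.8 kHz = 12.8 kHz.
128.4 kHz mod fs = 41.2 kHz.
41.2 kHz > fs/2 = 21.8 kHz, folds to fs − 41.2 kHz = 2.4 kHz.
Distinct values: {2.4 kHz, 2.8 kHz, 12.8 kHz, 20.2 kHz}.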